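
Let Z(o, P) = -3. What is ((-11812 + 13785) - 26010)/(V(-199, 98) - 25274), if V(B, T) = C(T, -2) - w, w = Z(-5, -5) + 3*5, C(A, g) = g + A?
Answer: 24037/25190 ≈ 0.95423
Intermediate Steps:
C(A, g) = A + g
w = 12 (w = -3 + 3*5 = -3 + 15 = 12)
V(B, T) = -14 + T (V(B, T) = (T - 2) - 1*12 = (-2 + T) - 12 = -14 + T)
((-11812 + 13785) - 26010)/(V(-199, 98) - 25274) = ((-11812 + 13785) - 26010)/((-14 + 98) - 25274) = (1973 - 26010)/(84 - 25274) = -24037/(-25190) = -24037*(-1/25190) = 24037/25190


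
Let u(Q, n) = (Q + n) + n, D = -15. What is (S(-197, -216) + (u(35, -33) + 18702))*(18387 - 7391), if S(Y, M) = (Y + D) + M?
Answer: 200600028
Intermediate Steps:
u(Q, n) = Q + 2*n
S(Y, M) = -15 + M + Y (S(Y, M) = (Y - 15) + M = (-15 + Y) + M = -15 + M + Y)
(S(-197, -216) + (u(35, -33) + 18702))*(18387 - 7391) = ((-15 - 216 - 197) + ((35 + 2*(-33)) + 18702))*(18387 - 7391) = (-428 + ((35 - 66) + 18702))*10996 = (-428 + (-31 + 18702))*10996 = (-428 + 18671)*10996 = 18243*10996 = 200600028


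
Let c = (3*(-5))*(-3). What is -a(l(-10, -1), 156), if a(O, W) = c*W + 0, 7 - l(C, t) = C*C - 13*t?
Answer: -7020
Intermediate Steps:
c = 45 (c = -15*(-3) = 45)
l(C, t) = 7 - C² + 13*t (l(C, t) = 7 - (C*C - 13*t) = 7 - (C² - 13*t) = 7 + (-C² + 13*t) = 7 - C² + 13*t)
a(O, W) = 45*W (a(O, W) = 45*W + 0 = 45*W)
-a(l(-10, -1), 156) = -45*156 = -1*7020 = -7020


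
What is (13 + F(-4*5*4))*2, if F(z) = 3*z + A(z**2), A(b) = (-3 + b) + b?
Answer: 25140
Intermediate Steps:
A(b) = -3 + 2*b
F(z) = -3 + 2*z**2 + 3*z (F(z) = 3*z + (-3 + 2*z**2) = -3 + 2*z**2 + 3*z)
(13 + F(-4*5*4))*2 = (13 + (-3 + 2*(-4*5*4)**2 + 3*(-4*5*4)))*2 = (13 + (-3 + 2*(-20*4)**2 + 3*(-20*4)))*2 = (13 + (-3 + 2*(-80)**2 + 3*(-80)))*2 = (13 + (-3 + 2*6400 - 240))*2 = (13 + (-3 + 12800 - 240))*2 = (13 + 12557)*2 = 12570*2 = 25140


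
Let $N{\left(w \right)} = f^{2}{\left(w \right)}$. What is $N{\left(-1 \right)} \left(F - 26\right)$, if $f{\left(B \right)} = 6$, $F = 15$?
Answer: $-396$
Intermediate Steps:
$N{\left(w \right)} = 36$ ($N{\left(w \right)} = 6^{2} = 36$)
$N{\left(-1 \right)} \left(F - 26\right) = 36 \left(15 - 26\right) = 36 \left(-11\right) = -396$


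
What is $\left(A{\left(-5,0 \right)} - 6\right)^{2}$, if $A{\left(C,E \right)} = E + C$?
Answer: $121$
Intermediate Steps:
$A{\left(C,E \right)} = C + E$
$\left(A{\left(-5,0 \right)} - 6\right)^{2} = \left(\left(-5 + 0\right) - 6\right)^{2} = \left(-5 - 6\right)^{2} = \left(-11\right)^{2} = 121$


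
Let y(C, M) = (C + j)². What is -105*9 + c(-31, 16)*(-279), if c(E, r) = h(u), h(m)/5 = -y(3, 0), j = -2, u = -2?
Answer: 450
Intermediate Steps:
y(C, M) = (-2 + C)² (y(C, M) = (C - 2)² = (-2 + C)²)
h(m) = -5 (h(m) = 5*(-(-2 + 3)²) = 5*(-1*1²) = 5*(-1*1) = 5*(-1) = -5)
c(E, r) = -5
-105*9 + c(-31, 16)*(-279) = -105*9 - 5*(-279) = -945 + 1395 = 450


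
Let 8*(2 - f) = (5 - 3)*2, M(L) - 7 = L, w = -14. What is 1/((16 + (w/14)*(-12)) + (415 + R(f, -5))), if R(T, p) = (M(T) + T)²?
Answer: 1/543 ≈ 0.0018416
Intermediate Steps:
M(L) = 7 + L
f = 3/2 (f = 2 - (5 - 3)*2/8 = 2 - 2/4 = 2 - ⅛*4 = 2 - ½ = 3/2 ≈ 1.5000)
R(T, p) = (7 + 2*T)² (R(T, p) = ((7 + T) + T)² = (7 + 2*T)²)
1/((16 + (w/14)*(-12)) + (415 + R(f, -5))) = 1/((16 - 14/14*(-12)) + (415 + (7 + 2*(3/2))²)) = 1/((16 - 14*1/14*(-12)) + (415 + (7 + 3)²)) = 1/((16 - 1*(-12)) + (415 + 10²)) = 1/((16 + 12) + (415 + 100)) = 1/(28 + 515) = 1/543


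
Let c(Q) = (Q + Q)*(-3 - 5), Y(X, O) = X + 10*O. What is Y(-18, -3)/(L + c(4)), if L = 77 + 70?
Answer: -48/83 ≈ -0.57831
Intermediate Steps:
c(Q) = -16*Q (c(Q) = (2*Q)*(-8) = -16*Q)
L = 147
Y(-18, -3)/(L + c(4)) = (-18 + 10*(-3))/(147 - 16*4) = (-18 - 30)/(147 - 64) = -48/83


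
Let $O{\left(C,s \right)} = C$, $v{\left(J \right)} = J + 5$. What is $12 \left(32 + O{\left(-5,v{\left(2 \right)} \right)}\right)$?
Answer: $324$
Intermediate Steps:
$v{\left(J \right)} = 5 + J$
$12 \left(32 + O{\left(-5,v{\left(2 \right)} \right)}\right) = 12 \left(32 - 5\right) = 12 \cdot 27 = 324$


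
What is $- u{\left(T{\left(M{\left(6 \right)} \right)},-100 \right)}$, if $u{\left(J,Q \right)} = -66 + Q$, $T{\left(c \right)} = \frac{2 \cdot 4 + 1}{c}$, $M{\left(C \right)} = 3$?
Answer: $166$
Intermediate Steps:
$T{\left(c \right)} = \frac{9}{c}$ ($T{\left(c \right)} = \frac{8 + 1}{c} = \frac{9}{c}$)
$- u{\left(T{\left(M{\left(6 \right)} \right)},-100 \right)} = - (-66 - 100) = \left(-1\right) \left(-166\right) = 166$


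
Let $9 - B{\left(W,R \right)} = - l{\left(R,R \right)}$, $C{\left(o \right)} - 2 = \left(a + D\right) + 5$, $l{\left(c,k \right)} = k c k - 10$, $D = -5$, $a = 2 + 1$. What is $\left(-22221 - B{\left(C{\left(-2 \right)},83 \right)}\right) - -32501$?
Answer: $-561506$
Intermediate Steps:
$a = 3$
$l{\left(c,k \right)} = -10 + c k^{2}$ ($l{\left(c,k \right)} = c k k - 10 = c k^{2} - 10 = -10 + c k^{2}$)
$C{\left(o \right)} = 5$ ($C{\left(o \right)} = 2 + \left(\left(3 - 5\right) + 5\right) = 2 + \left(-2 + 5\right) = 2 + 3 = 5$)
$B{\left(W,R \right)} = -1 + R^{3}$ ($B{\left(W,R \right)} = 9 - - (-10 + R R^{2}) = 9 - - (-10 + R^{3}) = 9 - \left(10 - R^{3}\right) = 9 + \left(-10 + R^{3}\right) = -1 + R^{3}$)
$\left(-22221 - B{\left(C{\left(-2 \right)},83 \right)}\right) - -32501 = \left(-22221 - \left(-1 + 83^{3}\right)\right) - -32501 = \left(-22221 - \left(-1 + 571787\right)\right) + 32501 = \left(-22221 - 571786\right) + 32501 = -594007 + 32501 = -561506$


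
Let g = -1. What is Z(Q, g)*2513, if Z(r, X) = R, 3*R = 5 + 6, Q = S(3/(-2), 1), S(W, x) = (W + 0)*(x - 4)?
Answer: 27643/3 ≈ 9214.3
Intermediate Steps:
S(W, x) = W*(-4 + x)
Q = 9/2 (Q = (3/(-2))*(-4 + 1) = (3*(-½))*(-3) = -3/2*(-3) = 9/2 ≈ 4.5000)
R = 11/3 (R = (5 + 6)/3 = (⅓)*11 = 11/3 ≈ 3.6667)
Z(r, X) = 11/3
Z(Q, g)*2513 = (11/3)*2513 = 27643/3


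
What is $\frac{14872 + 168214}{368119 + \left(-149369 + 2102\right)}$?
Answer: $\frac{91543}{110426} \approx 0.829$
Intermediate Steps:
$\frac{14872 + 168214}{368119 + \left(-149369 + 2102\right)} = \frac{183086}{368119 - 147267} = \frac{183086}{220852} = 183086 \cdot \frac{1}{220852} = \frac{91543}{110426}$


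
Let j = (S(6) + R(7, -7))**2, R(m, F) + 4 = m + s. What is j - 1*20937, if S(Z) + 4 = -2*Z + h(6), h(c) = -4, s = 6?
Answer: -20816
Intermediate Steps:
R(m, F) = 2 + m (R(m, F) = -4 + (m + 6) = -4 + (6 + m) = 2 + m)
S(Z) = -8 - 2*Z (S(Z) = -4 + (-2*Z - 4) = -4 + (-4 - 2*Z) = -8 - 2*Z)
j = 121 (j = ((-8 - 2*6) + (2 + 7))**2 = ((-8 - 12) + 9)**2 = (-20 + 9)**2 = (-11)**2 = 121)
j - 1*20937 = 121 - 1*20937 = 121 - 20937 = -20816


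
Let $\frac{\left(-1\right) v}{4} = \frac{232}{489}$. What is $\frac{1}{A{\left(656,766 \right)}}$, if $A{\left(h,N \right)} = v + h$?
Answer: $\frac{489}{319856} \approx 0.0015288$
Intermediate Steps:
$v = - \frac{928}{489}$ ($v = - 4 \cdot \frac{232}{489} = - 4 \cdot 232 \cdot \frac{1}{489} = \left(-4\right) \frac{232}{489} = - \frac{928}{489} \approx -1.8978$)
$A{\left(h,N \right)} = - \frac{928}{489} + h$
$\frac{1}{A{\left(656,766 \right)}} = \frac{1}{- \frac{928}{489} + 656} = \frac{1}{\frac{319856}{489}} = \frac{489}{319856}$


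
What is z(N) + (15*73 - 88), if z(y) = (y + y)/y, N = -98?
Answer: 1009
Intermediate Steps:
z(y) = 2 (z(y) = (2*y)/y = 2)
z(N) + (15*73 - 88) = 2 + (15*73 - 88) = 2 + (1095 - 88) = 2 + 1007 = 1009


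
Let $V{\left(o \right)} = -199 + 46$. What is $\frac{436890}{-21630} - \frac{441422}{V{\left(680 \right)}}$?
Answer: $\frac{18590419}{6489} \approx 2864.9$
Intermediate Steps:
$V{\left(o \right)} = -153$
$\frac{436890}{-21630} - \frac{441422}{V{\left(680 \right)}} = \frac{436890}{-21630} - \frac{441422}{-153} = 436890 \left(- \frac{1}{21630}\right) - - \frac{25966}{9} = - \frac{14563}{721} + \frac{25966}{9} = \frac{18590419}{6489}$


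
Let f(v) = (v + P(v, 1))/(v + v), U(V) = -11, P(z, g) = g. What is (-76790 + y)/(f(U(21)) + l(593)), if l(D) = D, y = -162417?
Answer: -154781/384 ≈ -403.08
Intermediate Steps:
f(v) = (1 + v)/(2*v) (f(v) = (v + 1)/(v + v) = (1 + v)/((2*v)) = (1 + v)*(1/(2*v)) = (1 + v)/(2*v))
(-76790 + y)/(f(U(21)) + l(593)) = (-76790 - 162417)/((½)*(1 - 11)/(-11) + 593) = -239207/((½)*(-1/11)*(-10) + 593) = -239207/(5/11 + 593) = -239207/6528/11 = -239207*11/6528 = -154781/384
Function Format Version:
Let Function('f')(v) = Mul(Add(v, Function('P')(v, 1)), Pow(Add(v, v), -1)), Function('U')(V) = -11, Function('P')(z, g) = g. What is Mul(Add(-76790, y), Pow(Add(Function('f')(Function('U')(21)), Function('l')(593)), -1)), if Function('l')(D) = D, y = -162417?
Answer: Rational(-154781, 384) ≈ -403.08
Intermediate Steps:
Function('f')(v) = Mul(Rational(1, 2), Pow(v, -1), Add(1, v)) (Function('f')(v) = Mul(Add(v, 1), Pow(Add(v, v), -1)) = Mul(Add(1, v), Pow(Mul(2, v), -1)) = Mul(Add(1, v), Mul(Rational(1, 2), Pow(v, -1))) = Mul(Rational(1, 2), Pow(v, -1), Add(1, v)))
Mul(Add(-76790, y), Pow(Add(Function('f')(Function('U')(21)), Function('l')(593)), -1)) = Mul(Add(-76790, -162417), Pow(Add(Mul(Rational(1, 2), Pow(-11, -1), Add(1, -11)), 593), -1)) = Mul(-239207, Pow(Add(Mul(Rational(1, 2), Rational(-1, 11), -10), 593), -1)) = Mul(-239207, Pow(Add(Rational(5, 11), 593), -1)) = Mul(-239207, Pow(Rational(6528, 11), -1)) = Mul(-239207, Rational(11, 6528)) = Rational(-154781, 384)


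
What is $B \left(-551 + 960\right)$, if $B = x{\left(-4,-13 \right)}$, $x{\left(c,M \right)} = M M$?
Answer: $69121$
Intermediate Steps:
$x{\left(c,M \right)} = M^{2}$
$B = 169$ ($B = \left(-13\right)^{2} = 169$)
$B \left(-551 + 960\right) = 169 \left(-551 + 960\right) = 169 \cdot 409 = 69121$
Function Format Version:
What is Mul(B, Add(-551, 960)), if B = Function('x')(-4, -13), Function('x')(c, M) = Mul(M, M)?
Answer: 69121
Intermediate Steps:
Function('x')(c, M) = Pow(M, 2)
B = 169 (B = Pow(-13, 2) = 169)
Mul(B, Add(-551, 960)) = Mul(169, Add(-551, 960)) = Mul(169, 409) = 69121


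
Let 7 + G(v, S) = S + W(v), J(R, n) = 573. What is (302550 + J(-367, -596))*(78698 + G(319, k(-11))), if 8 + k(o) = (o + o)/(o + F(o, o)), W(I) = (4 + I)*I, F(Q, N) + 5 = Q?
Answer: 495753826942/9 ≈ 5.5084e+10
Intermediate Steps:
F(Q, N) = -5 + Q
W(I) = I*(4 + I)
k(o) = -8 + 2*o/(-5 + 2*o) (k(o) = -8 + (o + o)/(o + (-5 + o)) = -8 + (2*o)/(-5 + 2*o) = -8 + 2*o/(-5 + 2*o))
G(v, S) = -7 + S + v*(4 + v) (G(v, S) = -7 + (S + v*(4 + v)) = -7 + S + v*(4 + v))
(302550 + J(-367, -596))*(78698 + G(319, k(-11))) = (302550 + 573)*(78698 + (-7 + 2*(20 - 7*(-11))/(-5 + 2*(-11)) + 319*(4 + 319))) = 303123*(78698 + (-7 + 2*(20 + 77)/(-5 - 22) + 319*323)) = 303123*(78698 + (-7 + 2*97/(-27) + 103037)) = 303123*(78698 + (-7 + 2*(-1/27)*97 + 103037)) = 303123*(78698 + (-7 - 194/27 + 103037)) = 303123*(78698 + 2781616/27) = 303123*(4906462/27) = 495753826942/9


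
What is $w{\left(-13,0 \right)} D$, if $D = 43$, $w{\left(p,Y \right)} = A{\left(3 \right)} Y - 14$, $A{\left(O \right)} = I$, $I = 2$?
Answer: $-602$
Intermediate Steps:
$A{\left(O \right)} = 2$
$w{\left(p,Y \right)} = -14 + 2 Y$ ($w{\left(p,Y \right)} = 2 Y - 14 = -14 + 2 Y$)
$w{\left(-13,0 \right)} D = \left(-14 + 2 \cdot 0\right) 43 = \left(-14 + 0\right) 43 = \left(-14\right) 43 = -602$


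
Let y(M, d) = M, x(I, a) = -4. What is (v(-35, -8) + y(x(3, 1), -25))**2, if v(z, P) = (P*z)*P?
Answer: 5035536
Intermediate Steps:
v(z, P) = z*P**2
(v(-35, -8) + y(x(3, 1), -25))**2 = (-35*(-8)**2 - 4)**2 = (-35*64 - 4)**2 = (-2240 - 4)**2 = (-2244)**2 = 5035536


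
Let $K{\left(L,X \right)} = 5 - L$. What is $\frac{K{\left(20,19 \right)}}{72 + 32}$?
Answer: $- \frac{15}{104} \approx -0.14423$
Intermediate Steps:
$\frac{K{\left(20,19 \right)}}{72 + 32} = \frac{5 - 20}{72 + 32} = \frac{5 - 20}{104} = \left(-15\right) \frac{1}{104} = - \frac{15}{104}$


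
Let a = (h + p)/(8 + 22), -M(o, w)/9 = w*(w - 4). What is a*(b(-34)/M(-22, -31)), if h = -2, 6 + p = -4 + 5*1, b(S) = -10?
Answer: -1/4185 ≈ -0.00023895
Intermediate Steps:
M(o, w) = -9*w*(-4 + w) (M(o, w) = -9*w*(w - 4) = -9*w*(-4 + w))
p = -5 (p = -6 + (-4 + 5*1) = -6 + (-4 + 5) = -6 + 1 = -5)
a = -7/30 (a = (-2 - 5)/(8 + 22) = -7/30 ≈ -0.23333)
a*(b(-34)/M(-22, -31)) = -(-7)/(3*(9*(-31)*(4 - 1*(-31)))) = -(-7)/(3*(9*(-31)*(4 + 31))) = -(-7)/(3*(9*(-31)*35)) = -(-7)/(3*(-9765)) = -(-7)*(-1)/(3*9765) = -7/30*2/1953 = -1/4185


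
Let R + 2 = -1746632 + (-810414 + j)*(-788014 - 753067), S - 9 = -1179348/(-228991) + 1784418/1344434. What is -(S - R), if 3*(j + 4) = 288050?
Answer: 72630352708677815539580/65970704163 ≈ 1.1009e+12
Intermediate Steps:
j = 288038/3 (j = -4 + (⅓)*288050 = -4 + 288050/3 = 288038/3 ≈ 96013.)
S = 340352913294/21990234721 (S = 9 + (-1179348/(-228991) + 1784418/1344434) = 9 + (-1179348*(-1/228991) + 1784418*(1/1344434)) = 9 + (1179348/228991 + 892209/672217) = 9 + 142440800805/21990234721 = 340352913294/21990234721 ≈ 15.477)
R = 3302845723622/3 (R = -2 + (-1746632 + (-810414 + 288038/3)*(-788014 - 753067)) = -2 + (-1746632 - 2143204/3*(-1541081)) = -2 + (-1746632 + 3302850963524/3) = -2 + 3302845723628/3 = 3302845723622/3 ≈ 1.1009e+12)
-(S - R) = -(340352913294/21990234721 - 1*3302845723622/3) = -(340352913294/21990234721 - 3302845723622/3) = -1*(-72630352708677815539580/65970704163) = 72630352708677815539580/65970704163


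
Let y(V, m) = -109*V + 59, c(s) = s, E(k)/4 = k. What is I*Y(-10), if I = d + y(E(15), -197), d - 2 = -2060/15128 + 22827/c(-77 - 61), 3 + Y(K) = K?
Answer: 3756887927/43493 ≈ 86379.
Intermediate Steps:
E(k) = 4*k
Y(K) = -3 + K
y(V, m) = 59 - 109*V
d = -7113246/43493 (d = 2 + (-2060/15128 + 22827/(-77 - 61)) = 2 + (-2060*1/15128 + 22827/(-138)) = 2 + (-515/3782 + 22827*(-1/138)) = 2 + (-515/3782 - 7609/46) = 2 - 7200232/43493 = -7113246/43493 ≈ -163.55)
I = -288991379/43493 (I = -7113246/43493 + (59 - 436*15) = -7113246/43493 + (59 - 109*60) = -7113246/43493 + (59 - 6540) = -7113246/43493 - 6481 = -288991379/43493 ≈ -6644.5)
I*Y(-10) = -288991379*(-3 - 10)/43493 = -288991379/43493*(-13) = 3756887927/43493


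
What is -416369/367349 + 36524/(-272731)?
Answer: -2952878805/2329940933 ≈ -1.2674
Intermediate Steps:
-416369/367349 + 36524/(-272731) = -416369*1/367349 + 36524*(-1/272731) = -9683/8543 - 36524/272731 = -2952878805/2329940933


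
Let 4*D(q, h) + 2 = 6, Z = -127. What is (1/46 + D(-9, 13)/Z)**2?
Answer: 6561/34128964 ≈ 0.00019224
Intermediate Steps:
D(q, h) = 1 (D(q, h) = -1/2 + (1/4)*6 = -1/2 + 3/2 = 1)
(1/46 + D(-9, 13)/Z)**2 = (1/46 + 1/(-127))**2 = (1/46 + 1*(-1/127))**2 = (1/46 - 1/127)**2 = (81/5842)**2 = 6561/34128964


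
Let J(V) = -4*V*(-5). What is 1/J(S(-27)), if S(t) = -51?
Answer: -1/1020 ≈ -0.00098039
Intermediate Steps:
J(V) = 20*V
1/J(S(-27)) = 1/(20*(-51)) = 1/(-1020) = -1/1020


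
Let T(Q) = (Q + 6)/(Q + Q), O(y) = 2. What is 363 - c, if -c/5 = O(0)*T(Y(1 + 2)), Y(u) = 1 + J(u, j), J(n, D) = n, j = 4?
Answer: 751/2 ≈ 375.50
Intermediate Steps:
Y(u) = 1 + u
T(Q) = (6 + Q)/(2*Q) (T(Q) = (6 + Q)/((2*Q)) = (6 + Q)*(1/(2*Q)) = (6 + Q)/(2*Q))
c = -25/2 (c = -10*(6 + (1 + (1 + 2)))/(2*(1 + (1 + 2))) = -10*(6 + (1 + 3))/(2*(1 + 3)) = -10*(1/2)*(6 + 4)/4 = -10*(1/2)*(1/4)*10 = -10*5/4 = -5*5/2 = -25/2 ≈ -12.500)
363 - c = 363 - 1*(-25/2) = 363 + 25/2 = 751/2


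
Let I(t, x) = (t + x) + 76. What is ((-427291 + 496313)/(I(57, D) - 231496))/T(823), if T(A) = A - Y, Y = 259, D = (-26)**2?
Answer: -34511/65053734 ≈ -0.00053050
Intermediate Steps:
D = 676
T(A) = -259 + A (T(A) = A - 1*259 = A - 259 = -259 + A)
I(t, x) = 76 + t + x
((-427291 + 496313)/(I(57, D) - 231496))/T(823) = ((-427291 + 496313)/((76 + 57 + 676) - 231496))/(-259 + 823) = (69022/(809 - 231496))/564 = (69022/(-230687))*(1/564) = (69022*(-1/230687))*(1/564) = -69022/230687*1/564 = -34511/65053734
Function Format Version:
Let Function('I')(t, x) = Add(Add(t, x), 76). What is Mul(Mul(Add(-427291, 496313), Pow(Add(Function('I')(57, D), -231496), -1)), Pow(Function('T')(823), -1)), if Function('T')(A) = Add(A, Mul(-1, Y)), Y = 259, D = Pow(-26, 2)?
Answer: Rational(-34511, 65053734) ≈ -0.00053050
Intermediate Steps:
D = 676
Function('T')(A) = Add(-259, A) (Function('T')(A) = Add(A, Mul(-1, 259)) = Add(A, -259) = Add(-259, A))
Function('I')(t, x) = Add(76, t, x)
Mul(Mul(Add(-427291, 496313), Pow(Add(Function('I')(57, D), -231496), -1)), Pow(Function('T')(823), -1)) = Mul(Mul(Add(-427291, 496313), Pow(Add(Add(76, 57, 676), -231496), -1)), Pow(Add(-259, 823), -1)) = Mul(Mul(69022, Pow(Add(809, -231496), -1)), Pow(564, -1)) = Mul(Mul(69022, Pow(-230687, -1)), Rational(1, 564)) = Mul(Mul(69022, Rational(-1, 230687)), Rational(1, 564)) = Mul(Rational(-69022, 230687), Rational(1, 564)) = Rational(-34511, 65053734)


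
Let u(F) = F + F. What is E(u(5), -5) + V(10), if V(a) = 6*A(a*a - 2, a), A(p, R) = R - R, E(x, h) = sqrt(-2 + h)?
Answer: I*sqrt(7) ≈ 2.6458*I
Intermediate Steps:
u(F) = 2*F
A(p, R) = 0
V(a) = 0 (V(a) = 6*0 = 0)
E(u(5), -5) + V(10) = sqrt(-2 - 5) + 0 = sqrt(-7) + 0 = I*sqrt(7) + 0 = I*sqrt(7)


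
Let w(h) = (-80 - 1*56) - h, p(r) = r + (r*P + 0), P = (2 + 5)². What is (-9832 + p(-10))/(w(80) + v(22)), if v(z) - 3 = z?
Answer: 10332/191 ≈ 54.094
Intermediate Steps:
P = 49 (P = 7² = 49)
v(z) = 3 + z
p(r) = 50*r (p(r) = r + (r*49 + 0) = r + (49*r + 0) = r + 49*r = 50*r)
w(h) = -136 - h (w(h) = (-80 - 56) - h = -136 - h)
(-9832 + p(-10))/(w(80) + v(22)) = (-9832 + 50*(-10))/((-136 - 1*80) + (3 + 22)) = (-9832 - 500)/((-136 - 80) + 25) = -10332/(-216 + 25) = -10332/(-191) = -10332*(-1/191) = 10332/191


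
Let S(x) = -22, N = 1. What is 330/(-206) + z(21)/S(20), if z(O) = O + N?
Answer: -268/103 ≈ -2.6019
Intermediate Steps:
z(O) = 1 + O (z(O) = O + 1 = 1 + O)
330/(-206) + z(21)/S(20) = 330/(-206) + (1 + 21)/(-22) = 330*(-1/206) + 22*(-1/22) = -165/103 - 1 = -268/103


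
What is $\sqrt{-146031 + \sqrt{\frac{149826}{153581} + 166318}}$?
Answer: $\frac{\sqrt{-3444451240736391 + 307162 \sqrt{980746556711326}}}{153581} \approx 381.61 i$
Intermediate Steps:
$\sqrt{-146031 + \sqrt{\frac{149826}{153581} + 166318}} = \sqrt{-146031 + \sqrt{\frac{25543434584}{153581}}} = \sqrt{-146031 + \frac{2 \sqrt{980746556711326}}{153581}}$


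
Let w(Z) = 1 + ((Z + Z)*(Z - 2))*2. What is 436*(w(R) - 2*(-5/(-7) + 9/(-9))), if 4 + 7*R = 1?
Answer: 122516/49 ≈ 2500.3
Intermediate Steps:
R = -3/7 (R = -4/7 + (1/7)*1 = -4/7 + 1/7 = -3/7 ≈ -0.42857)
w(Z) = 1 + 4*Z*(-2 + Z) (w(Z) = 1 + ((2*Z)*(-2 + Z))*2 = 1 + (2*Z*(-2 + Z))*2 = 1 + 4*Z*(-2 + Z))
436*(w(R) - 2*(-5/(-7) + 9/(-9))) = 436*((1 - 8*(-3/7) + 4*(-3/7)**2) - 2*(-5/(-7) + 9/(-9))) = 436*((1 + 24/7 + 4*(9/49)) - 2*(-5*(-1/7) + 9*(-1/9))) = 436*((1 + 24/7 + 36/49) - 2*(5/7 - 1)) = 436*(253/49 - 2*(-2/7)) = 436*(253/49 + 4/7) = 436*(281/49) = 122516/49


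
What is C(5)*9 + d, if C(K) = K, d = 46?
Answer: 91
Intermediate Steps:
C(5)*9 + d = 5*9 + 46 = 45 + 46 = 91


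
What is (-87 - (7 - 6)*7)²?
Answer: 8836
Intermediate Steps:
(-87 - (7 - 6)*7)² = (-87 - 7)² = (-94)² = 8836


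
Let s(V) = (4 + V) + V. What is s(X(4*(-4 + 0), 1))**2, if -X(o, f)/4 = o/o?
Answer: 16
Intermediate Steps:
X(o, f) = -4 (X(o, f) = -4*o/o = -4*1 = -4)
s(V) = 4 + 2*V
s(X(4*(-4 + 0), 1))**2 = (4 + 2*(-4))**2 = (4 - 8)**2 = (-4)**2 = 16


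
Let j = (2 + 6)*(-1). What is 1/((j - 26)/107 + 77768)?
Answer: 107/8321142 ≈ 1.2859e-5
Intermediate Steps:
j = -8 (j = 8*(-1) = -8)
1/((j - 26)/107 + 77768) = 1/((-8 - 26)/107 + 77768) = 1/(-34*1/107 + 77768) = 1/(-34/107 + 77768) = 1/(8321142/107) = 107/8321142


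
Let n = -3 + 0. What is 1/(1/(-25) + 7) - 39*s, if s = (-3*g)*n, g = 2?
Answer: -122123/174 ≈ -701.86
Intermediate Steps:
n = -3
s = 18 (s = -3*2*(-3) = -6*(-3) = 18)
1/(1/(-25) + 7) - 39*s = 1/(1/(-25) + 7) - 39*18 = 1/(-1/25 + 7) - 702 = 1/(174/25) - 702 = 25/174 - 702 = -122123/174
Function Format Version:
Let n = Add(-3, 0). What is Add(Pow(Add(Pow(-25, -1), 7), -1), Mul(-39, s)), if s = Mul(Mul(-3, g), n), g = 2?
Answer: Rational(-122123, 174) ≈ -701.86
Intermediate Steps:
n = -3
s = 18 (s = Mul(Mul(-3, 2), -3) = Mul(-6, -3) = 18)
Add(Pow(Add(Pow(-25, -1), 7), -1), Mul(-39, s)) = Add(Pow(Add(Pow(-25, -1), 7), -1), Mul(-39, 18)) = Add(Pow(Add(Rational(-1, 25), 7), -1), -702) = Add(Pow(Rational(174, 25), -1), -702) = Add(Rational(25, 174), -702) = Rational(-122123, 174)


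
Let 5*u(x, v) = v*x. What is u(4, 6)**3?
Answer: 13824/125 ≈ 110.59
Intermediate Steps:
u(x, v) = v*x/5 (u(x, v) = (v*x)/5 = v*x/5)
u(4, 6)**3 = ((1/5)*6*4)**3 = (24/5)**3 = 13824/125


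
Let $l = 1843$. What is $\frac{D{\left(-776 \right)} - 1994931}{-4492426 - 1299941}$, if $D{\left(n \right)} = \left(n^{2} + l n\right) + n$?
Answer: $\frac{941233}{1930789} \approx 0.48749$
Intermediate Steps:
$D{\left(n \right)} = n^{2} + 1844 n$ ($D{\left(n \right)} = \left(n^{2} + 1843 n\right) + n = n^{2} + 1844 n$)
$\frac{D{\left(-776 \right)} - 1994931}{-4492426 - 1299941} = \frac{- 776 \left(1844 - 776\right) - 1994931}{-4492426 - 1299941} = \frac{\left(-776\right) 1068 - 1994931}{-5792367} = \left(-828768 - 1994931\right) \left(- \frac{1}{5792367}\right) = \left(-2823699\right) \left(- \frac{1}{5792367}\right) = \frac{941233}{1930789}$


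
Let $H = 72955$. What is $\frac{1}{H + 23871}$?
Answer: $\frac{1}{96826} \approx 1.0328 \cdot 10^{-5}$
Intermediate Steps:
$\frac{1}{H + 23871} = \frac{1}{72955 + 23871} = \frac{1}{96826}$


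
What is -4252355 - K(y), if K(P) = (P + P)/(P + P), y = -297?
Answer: -4252356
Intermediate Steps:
K(P) = 1 (K(P) = (2*P)/((2*P)) = (2*P)*(1/(2*P)) = 1)
-4252355 - K(y) = -4252355 - 1*1 = -4252355 - 1 = -4252356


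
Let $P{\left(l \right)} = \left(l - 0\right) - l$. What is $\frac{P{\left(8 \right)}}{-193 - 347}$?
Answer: $0$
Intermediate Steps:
$P{\left(l \right)} = 0$ ($P{\left(l \right)} = \left(l + 0\right) - l = l - l = 0$)
$\frac{P{\left(8 \right)}}{-193 - 347} = \frac{1}{-193 - 347} \cdot 0 = \frac{1}{-540} \cdot 0 = \left(- \frac{1}{540}\right) 0 = 0$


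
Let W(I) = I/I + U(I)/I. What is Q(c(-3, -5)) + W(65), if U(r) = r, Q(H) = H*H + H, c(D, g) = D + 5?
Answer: 8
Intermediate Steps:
c(D, g) = 5 + D
Q(H) = H + H² (Q(H) = H² + H = H + H²)
W(I) = 2 (W(I) = I/I + I/I = 1 + 1 = 2)
Q(c(-3, -5)) + W(65) = (5 - 3)*(1 + (5 - 3)) + 2 = 2*(1 + 2) + 2 = 2*3 + 2 = 6 + 2 = 8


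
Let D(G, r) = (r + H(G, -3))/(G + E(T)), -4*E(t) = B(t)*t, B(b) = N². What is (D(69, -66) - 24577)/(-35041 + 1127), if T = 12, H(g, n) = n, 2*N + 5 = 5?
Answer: 12289/16957 ≈ 0.72472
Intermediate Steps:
N = 0 (N = -5/2 + (½)*5 = -5/2 + 5/2 = 0)
B(b) = 0 (B(b) = 0² = 0)
E(t) = 0 (E(t) = -0*t = -¼*0 = 0)
D(G, r) = (-3 + r)/G (D(G, r) = (r - 3)/(G + 0) = (-3 + r)/G)
(D(69, -66) - 24577)/(-35041 + 1127) = ((-3 - 66)/69 - 24577)/(-35041 + 1127) = ((1/69)*(-69) - 24577)/(-33914) = (-1 - 24577)*(-1/33914) = -24578*(-1/33914) = 12289/16957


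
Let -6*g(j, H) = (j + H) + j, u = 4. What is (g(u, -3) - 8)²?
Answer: 2809/36 ≈ 78.028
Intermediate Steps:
g(j, H) = -j/3 - H/6 (g(j, H) = -((j + H) + j)/6 = -((H + j) + j)/6 = -(H + 2*j)/6 = -j/3 - H/6)
(g(u, -3) - 8)² = ((-⅓*4 - ⅙*(-3)) - 8)² = ((-4/3 + ½) - 8)² = (-⅚ - 8)² = (-53/6)² = 2809/36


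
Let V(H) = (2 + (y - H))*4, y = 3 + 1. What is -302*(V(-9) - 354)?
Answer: 88788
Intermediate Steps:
y = 4
V(H) = 24 - 4*H (V(H) = (2 + (4 - H))*4 = (6 - H)*4 = 24 - 4*H)
-302*(V(-9) - 354) = -302*((24 - 4*(-9)) - 354) = -302*((24 + 36) - 354) = -302*(60 - 354) = -302*(-294) = 88788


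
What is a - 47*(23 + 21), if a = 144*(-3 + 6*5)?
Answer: 1820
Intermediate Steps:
a = 3888 (a = 144*(-3 + 30) = 144*27 = 3888)
a - 47*(23 + 21) = 3888 - 47*(23 + 21) = 3888 - 47*44 = 3888 - 1*2068 = 3888 - 2068 = 1820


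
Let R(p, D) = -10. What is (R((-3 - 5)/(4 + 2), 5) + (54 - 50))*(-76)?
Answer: 456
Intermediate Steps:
(R((-3 - 5)/(4 + 2), 5) + (54 - 50))*(-76) = (-10 + (54 - 50))*(-76) = (-10 + 4)*(-76) = -6*(-76) = 456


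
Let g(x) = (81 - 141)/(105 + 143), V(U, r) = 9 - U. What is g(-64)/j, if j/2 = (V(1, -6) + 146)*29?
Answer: -15/553784 ≈ -2.7086e-5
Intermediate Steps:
g(x) = -15/62 (g(x) = -60/248 = -60*1/248 = -15/62)
j = 8932 (j = 2*(((9 - 1*1) + 146)*29) = 2*(((9 - 1) + 146)*29) = 2*((8 + 146)*29) = 2*(154*29) = 2*4466 = 8932)
g(-64)/j = -15/62/8932 = -15/62*1/8932 = -15/553784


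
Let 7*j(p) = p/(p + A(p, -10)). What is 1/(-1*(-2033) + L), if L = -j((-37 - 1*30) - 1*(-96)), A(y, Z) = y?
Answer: 14/28461 ≈ 0.00049190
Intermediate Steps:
j(p) = 1/14 (j(p) = (p/(p + p))/7 = (p/((2*p)))/7 = ((1/(2*p))*p)/7 = (⅐)*(½) = 1/14)
L = -1/14 (L = -1*1/14 = -1/14 ≈ -0.071429)
1/(-1*(-2033) + L) = 1/(-1*(-2033) - 1/14) = 1/(2033 - 1/14) = 1/(28461/14) = 14/28461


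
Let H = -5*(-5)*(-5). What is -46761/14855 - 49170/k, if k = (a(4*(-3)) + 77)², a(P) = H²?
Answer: -1921631014699/610423650570 ≈ -3.1480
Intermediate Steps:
H = -125 (H = 25*(-5) = -125)
a(P) = 15625 (a(P) = (-125)² = 15625)
k = 246552804 (k = (15625 + 77)² = 15702² = 246552804)
-46761/14855 - 49170/k = -46761/14855 - 49170/246552804 = -46761*1/14855 - 49170*1/246552804 = -46761/14855 - 8195/41092134 = -1921631014699/610423650570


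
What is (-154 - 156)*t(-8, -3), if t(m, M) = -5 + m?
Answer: 4030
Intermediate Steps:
(-154 - 156)*t(-8, -3) = (-154 - 156)*(-5 - 8) = -310*(-13) = 4030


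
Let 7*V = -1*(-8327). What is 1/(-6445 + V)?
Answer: -7/36788 ≈ -0.00019028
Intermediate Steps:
V = 8327/7 (V = (-1*(-8327))/7 = (1/7)*8327 = 8327/7 ≈ 1189.6)
1/(-6445 + V) = 1/(-6445 + 8327/7) = 1/(-36788/7) = -7/36788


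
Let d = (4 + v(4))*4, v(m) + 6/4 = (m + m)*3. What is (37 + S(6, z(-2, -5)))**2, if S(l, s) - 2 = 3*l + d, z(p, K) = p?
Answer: 26569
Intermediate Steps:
v(m) = -3/2 + 6*m (v(m) = -3/2 + (m + m)*3 = -3/2 + (2*m)*3 = -3/2 + 6*m)
d = 106 (d = (4 + (-3/2 + 6*4))*4 = (4 + (-3/2 + 24))*4 = (4 + 45/2)*4 = (53/2)*4 = 106)
S(l, s) = 108 + 3*l (S(l, s) = 2 + (3*l + 106) = 2 + (106 + 3*l) = 108 + 3*l)
(37 + S(6, z(-2, -5)))**2 = (37 + (108 + 3*6))**2 = (37 + (108 + 18))**2 = (37 + 126)**2 = 163**2 = 26569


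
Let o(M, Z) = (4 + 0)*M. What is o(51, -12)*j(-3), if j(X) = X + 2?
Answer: -204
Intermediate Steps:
o(M, Z) = 4*M
j(X) = 2 + X
o(51, -12)*j(-3) = (4*51)*(2 - 3) = 204*(-1) = -204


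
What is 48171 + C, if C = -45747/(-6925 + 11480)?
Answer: 219373158/4555 ≈ 48161.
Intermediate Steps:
C = -45747/4555 ≈ -10.043
48171 + C = 48171 - 45747/4555 = 219373158/4555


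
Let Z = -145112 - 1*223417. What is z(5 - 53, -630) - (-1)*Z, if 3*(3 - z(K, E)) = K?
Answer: -368510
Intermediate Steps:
z(K, E) = 3 - K/3
Z = -368529 (Z = -145112 - 223417 = -368529)
z(5 - 53, -630) - (-1)*Z = (3 - (5 - 53)/3) - (-1)*(-368529) = (3 - ⅓*(-48)) - 1*368529 = (3 + 16) - 368529 = 19 - 368529 = -368510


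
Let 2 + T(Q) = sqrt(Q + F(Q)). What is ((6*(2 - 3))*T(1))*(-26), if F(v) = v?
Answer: -312 + 156*sqrt(2) ≈ -91.383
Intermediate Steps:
T(Q) = -2 + sqrt(2)*sqrt(Q) (T(Q) = -2 + sqrt(Q + Q) = -2 + sqrt(2*Q) = -2 + sqrt(2)*sqrt(Q))
((6*(2 - 3))*T(1))*(-26) = ((6*(2 - 3))*(-2 + sqrt(2)*sqrt(1)))*(-26) = ((6*(-1))*(-2 + sqrt(2)*1))*(-26) = -6*(-2 + sqrt(2))*(-26) = (12 - 6*sqrt(2))*(-26) = -312 + 156*sqrt(2)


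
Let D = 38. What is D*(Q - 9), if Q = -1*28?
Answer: -1406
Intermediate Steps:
Q = -28
D*(Q - 9) = 38*(-28 - 9) = 38*(-37) = -1406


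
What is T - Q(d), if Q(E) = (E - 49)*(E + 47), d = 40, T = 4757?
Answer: 5540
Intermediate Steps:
Q(E) = (-49 + E)*(47 + E)
T - Q(d) = 4757 - (-2303 + 40² - 2*40) = 4757 - (-2303 + 1600 - 80) = 4757 - 1*(-783) = 4757 + 783 = 5540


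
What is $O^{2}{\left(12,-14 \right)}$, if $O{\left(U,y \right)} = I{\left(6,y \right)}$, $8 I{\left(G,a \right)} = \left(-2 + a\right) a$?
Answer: $784$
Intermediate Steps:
$I{\left(G,a \right)} = \frac{a \left(-2 + a\right)}{8}$ ($I{\left(G,a \right)} = \frac{\left(-2 + a\right) a}{8} = \frac{a \left(-2 + a\right)}{8}$)
$O{\left(U,y \right)} = \frac{y \left(-2 + y\right)}{8}$
$O^{2}{\left(12,-14 \right)} = \left(\frac{1}{8} \left(-14\right) \left(-2 - 14\right)\right)^{2} = \left(\frac{1}{8} \left(-14\right) \left(-16\right)\right)^{2} = 28^{2} = 784$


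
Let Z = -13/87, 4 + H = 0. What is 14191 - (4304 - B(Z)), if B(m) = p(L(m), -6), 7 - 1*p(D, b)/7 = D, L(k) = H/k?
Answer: 126732/13 ≈ 9748.6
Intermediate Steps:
H = -4 (H = -4 + 0 = -4)
L(k) = -4/k
Z = -13/87 (Z = -13*1/87 = -13/87 ≈ -0.14943)
p(D, b) = 49 - 7*D
B(m) = 49 + 28/m (B(m) = 49 - (-28)/m = 49 + 28/m)
14191 - (4304 - B(Z)) = 14191 - (4304 - (49 + 28/(-13/87))) = 14191 - (4304 - (49 + 28*(-87/13))) = 14191 - (4304 - (49 - 2436/13)) = 14191 - (4304 - 1*(-1799/13)) = 14191 - (4304 + 1799/13) = 14191 - 1*57751/13 = 14191 - 57751/13 = 126732/13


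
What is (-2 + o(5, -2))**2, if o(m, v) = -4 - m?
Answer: 121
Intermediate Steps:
(-2 + o(5, -2))**2 = (-2 + (-4 - 1*5))**2 = (-2 + (-4 - 5))**2 = (-2 - 9)**2 = (-11)**2 = 121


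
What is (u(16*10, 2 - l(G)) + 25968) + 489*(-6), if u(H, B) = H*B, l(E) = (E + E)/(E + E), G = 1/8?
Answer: 23194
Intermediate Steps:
G = ⅛ ≈ 0.12500
l(E) = 1 (l(E) = (2*E)/((2*E)) = (2*E)*(1/(2*E)) = 1)
u(H, B) = B*H
(u(16*10, 2 - l(G)) + 25968) + 489*(-6) = ((2 - 1*1)*(16*10) + 25968) + 489*(-6) = ((2 - 1)*160 + 25968) - 2934 = (1*160 + 25968) - 2934 = (160 + 25968) - 2934 = 26128 - 2934 = 23194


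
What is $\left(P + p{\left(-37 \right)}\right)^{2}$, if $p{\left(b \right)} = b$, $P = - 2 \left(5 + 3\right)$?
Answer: $2809$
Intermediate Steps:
$P = -16$ ($P = \left(-2\right) 8 = -16$)
$\left(P + p{\left(-37 \right)}\right)^{2} = \left(-16 - 37\right)^{2} = \left(-53\right)^{2} = 2809$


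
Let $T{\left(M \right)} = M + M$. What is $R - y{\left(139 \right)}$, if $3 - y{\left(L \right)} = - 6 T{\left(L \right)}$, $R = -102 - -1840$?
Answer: $67$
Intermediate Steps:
$T{\left(M \right)} = 2 M$
$R = 1738$ ($R = -102 + 1840 = 1738$)
$y{\left(L \right)} = 3 + 12 L$ ($y{\left(L \right)} = 3 - - 6 \cdot 2 L = 3 - - 12 L = 3 + 12 L$)
$R - y{\left(139 \right)} = 1738 - \left(3 + 12 \cdot 139\right) = 1738 - \left(3 + 1668\right) = 1738 - 1671 = 67$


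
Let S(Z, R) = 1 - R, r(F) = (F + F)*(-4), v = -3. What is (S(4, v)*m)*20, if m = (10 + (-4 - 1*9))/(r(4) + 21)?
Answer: 240/11 ≈ 21.818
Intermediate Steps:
r(F) = -8*F (r(F) = (2*F)*(-4) = -8*F)
m = 3/11 (m = (10 + (-4 - 1*9))/(-8*4 + 21) = (10 + (-4 - 9))/(-32 + 21) = (10 - 13)/(-11) = -3*(-1/11) = 3/11 ≈ 0.27273)
(S(4, v)*m)*20 = ((1 - 1*(-3))*(3/11))*20 = ((1 + 3)*(3/11))*20 = (4*(3/11))*20 = (12/11)*20 = 240/11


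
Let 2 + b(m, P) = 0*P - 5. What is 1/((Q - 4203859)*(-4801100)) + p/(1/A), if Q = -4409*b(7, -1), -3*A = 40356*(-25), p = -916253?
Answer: -6173493527453657400839999/20034971095600 ≈ -3.0814e+11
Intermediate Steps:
A = 336300 (A = -13452*(-25) = -⅓*(-1008900) = 336300)
b(m, P) = -7 (b(m, P) = -2 + (0*P - 5) = -2 + (0 - 5) = -2 - 5 = -7)
Q = 30863 (Q = -4409*(-7) = 30863)
1/((Q - 4203859)*(-4801100)) + p/(1/A) = 1/((30863 - 4203859)*(-4801100)) - 916253/(1/336300) = -1/4801100/(-4172996) - 916253/1/336300 = -1/4172996*(-1/4801100) - 916253*336300 = 1/20034971095600 - 308135883900 = -6173493527453657400839999/20034971095600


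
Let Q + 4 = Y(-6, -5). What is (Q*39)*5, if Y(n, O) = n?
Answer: -1950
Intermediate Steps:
Q = -10 (Q = -4 - 6 = -10)
(Q*39)*5 = -10*39*5 = -390*5 = -1950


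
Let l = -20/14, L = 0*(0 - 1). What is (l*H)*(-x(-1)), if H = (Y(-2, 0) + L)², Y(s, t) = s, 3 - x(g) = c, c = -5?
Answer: 320/7 ≈ 45.714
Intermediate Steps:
x(g) = 8 (x(g) = 3 - 1*(-5) = 3 + 5 = 8)
L = 0 (L = 0*(-1) = 0)
l = -10/7 (l = -20*1/14 = -10/7 ≈ -1.4286)
H = 4 (H = (-2 + 0)² = (-2)² = 4)
(l*H)*(-x(-1)) = (-10/7*4)*(-1*8) = -40/7*(-8) = 320/7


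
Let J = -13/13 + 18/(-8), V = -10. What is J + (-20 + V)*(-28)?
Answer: 3347/4 ≈ 836.75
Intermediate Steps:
J = -13/4 (J = -13*1/13 + 18*(-⅛) = -1 - 9/4 = -13/4 ≈ -3.2500)
J + (-20 + V)*(-28) = -13/4 + (-20 - 10)*(-28) = -13/4 - 30*(-28) = -13/4 + 840 = 3347/4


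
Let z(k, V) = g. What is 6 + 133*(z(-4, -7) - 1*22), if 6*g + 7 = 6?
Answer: -17653/6 ≈ -2942.2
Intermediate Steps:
g = -⅙ (g = -7/6 + (⅙)*6 = -7/6 + 1 = -⅙ ≈ -0.16667)
z(k, V) = -⅙
6 + 133*(z(-4, -7) - 1*22) = 6 + 133*(-⅙ - 1*22) = 6 + 133*(-⅙ - 22) = 6 + 133*(-133/6) = 6 - 17689/6 = -17653/6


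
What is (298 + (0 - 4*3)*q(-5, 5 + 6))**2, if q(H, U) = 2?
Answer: 75076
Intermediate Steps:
(298 + (0 - 4*3)*q(-5, 5 + 6))**2 = (298 + (0 - 4*3)*2)**2 = (298 + (0 - 12)*2)**2 = (298 - 12*2)**2 = (298 - 24)**2 = 274**2 = 75076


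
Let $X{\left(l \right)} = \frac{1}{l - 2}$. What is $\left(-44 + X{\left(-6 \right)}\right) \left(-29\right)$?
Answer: $\frac{10237}{8} \approx 1279.6$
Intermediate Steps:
$X{\left(l \right)} = \frac{1}{-2 + l}$
$\left(-44 + X{\left(-6 \right)}\right) \left(-29\right) = \left(-44 + \frac{1}{-2 - 6}\right) \left(-29\right) = \left(-44 + \frac{1}{-8}\right) \left(-29\right) = \left(-44 - \frac{1}{8}\right) \left(-29\right) = \left(- \frac{353}{8}\right) \left(-29\right) = \frac{10237}{8}$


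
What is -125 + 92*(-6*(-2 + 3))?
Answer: -677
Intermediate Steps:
-125 + 92*(-6*(-2 + 3)) = -125 + 92*(-6*1) = -125 + 92*(-6) = -125 - 552 = -677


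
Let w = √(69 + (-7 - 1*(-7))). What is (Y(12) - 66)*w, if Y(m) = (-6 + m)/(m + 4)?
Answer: -525*√69/8 ≈ -545.12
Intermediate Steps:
Y(m) = (-6 + m)/(4 + m)
w = √69 (w = √(69 + (-7 + 7)) = √(69 + 0) = √69 ≈ 8.3066)
(Y(12) - 66)*w = ((-6 + 12)/(4 + 12) - 66)*√69 = (6/16 - 66)*√69 = ((1/16)*6 - 66)*√69 = (3/8 - 66)*√69 = -525*√69/8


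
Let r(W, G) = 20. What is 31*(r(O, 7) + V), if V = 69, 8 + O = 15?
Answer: 2759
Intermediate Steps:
O = 7 (O = -8 + 15 = 7)
31*(r(O, 7) + V) = 31*(20 + 69) = 31*89 = 2759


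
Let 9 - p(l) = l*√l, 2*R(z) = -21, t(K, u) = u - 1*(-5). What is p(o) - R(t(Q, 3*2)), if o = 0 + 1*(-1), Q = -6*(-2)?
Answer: 39/2 + I ≈ 19.5 + 1.0*I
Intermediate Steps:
Q = 12
t(K, u) = 5 + u (t(K, u) = u + 5 = 5 + u)
o = -1 (o = 0 - 1 = -1)
R(z) = -21/2 (R(z) = (½)*(-21) = -21/2)
p(l) = 9 - l^(3/2) (p(l) = 9 - l*√l = 9 - l^(3/2))
p(o) - R(t(Q, 3*2)) = (9 - (-1)^(3/2)) - 1*(-21/2) = (9 - (-1)*I) + 21/2 = (9 + I) + 21/2 = 39/2 + I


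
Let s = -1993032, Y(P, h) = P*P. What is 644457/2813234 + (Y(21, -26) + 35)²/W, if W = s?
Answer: 80876514605/700858173186 ≈ 0.11540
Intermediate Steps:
Y(P, h) = P²
W = -1993032
644457/2813234 + (Y(21, -26) + 35)²/W = 644457/2813234 + (21² + 35)²/(-1993032) = 644457*(1/2813234) + (441 + 35)²*(-1/1993032) = 644457/2813234 + 476²*(-1/1993032) = 644457/2813234 + 226576*(-1/1993032) = 644457/2813234 - 28322/249129 = 80876514605/700858173186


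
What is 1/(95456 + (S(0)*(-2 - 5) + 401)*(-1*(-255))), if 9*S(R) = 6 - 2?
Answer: 3/590753 ≈ 5.0783e-6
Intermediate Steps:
S(R) = 4/9 (S(R) = (6 - 2)/9 = (⅑)*4 = 4/9)
1/(95456 + (S(0)*(-2 - 5) + 401)*(-1*(-255))) = 1/(95456 + (4*(-2 - 5)/9 + 401)*(-1*(-255))) = 1/(95456 + ((4/9)*(-7) + 401)*255) = 1/(95456 + (-28/9 + 401)*255) = 1/(95456 + (3581/9)*255) = 1/(95456 + 304385/3) = 1/(590753/3) = 3/590753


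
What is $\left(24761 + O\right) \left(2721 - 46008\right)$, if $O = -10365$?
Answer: $-623159652$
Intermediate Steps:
$\left(24761 + O\right) \left(2721 - 46008\right) = \left(24761 - 10365\right) \left(2721 - 46008\right) = 14396 \left(-43287\right) = -623159652$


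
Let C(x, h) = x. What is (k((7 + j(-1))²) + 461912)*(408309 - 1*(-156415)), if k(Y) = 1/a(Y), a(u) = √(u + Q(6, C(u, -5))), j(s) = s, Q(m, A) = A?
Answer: 260852792288 + 141181*√2/3 ≈ 2.6085e+11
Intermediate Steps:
a(u) = √2*√u (a(u) = √(u + u) = √(2*u) = √2*√u)
k(Y) = √2/(2*√Y) (k(Y) = 1/(√2*√Y) = √2/(2*√Y))
(k((7 + j(-1))²) + 461912)*(408309 - 1*(-156415)) = (√2/(2*√((7 - 1)²)) + 461912)*(408309 - 1*(-156415)) = (√2/(2*√(6²)) + 461912)*(408309 + 156415) = (√2/(2*√36) + 461912)*564724 = ((½)*√2*(⅙) + 461912)*564724 = (√2/12 + 461912)*564724 = (461912 + √2/12)*564724 = 260852792288 + 141181*√2/3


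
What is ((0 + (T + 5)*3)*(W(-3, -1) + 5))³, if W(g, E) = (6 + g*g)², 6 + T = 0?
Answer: -328509000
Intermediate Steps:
T = -6 (T = -6 + 0 = -6)
W(g, E) = (6 + g²)²
((0 + (T + 5)*3)*(W(-3, -1) + 5))³ = ((0 + (-6 + 5)*3)*((6 + (-3)²)² + 5))³ = ((0 - 1*3)*((6 + 9)² + 5))³ = ((0 - 3)*(15² + 5))³ = (-3*(225 + 5))³ = (-3*230)³ = (-690)³ = -328509000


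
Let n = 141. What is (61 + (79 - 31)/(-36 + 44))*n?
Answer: 9447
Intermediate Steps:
(61 + (79 - 31)/(-36 + 44))*n = (61 + (79 - 31)/(-36 + 44))*141 = (61 + 48/8)*141 = (61 + 48*(⅛))*141 = (61 + 6)*141 = 67*141 = 9447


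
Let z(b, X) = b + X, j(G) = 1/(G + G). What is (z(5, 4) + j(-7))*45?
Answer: 5625/14 ≈ 401.79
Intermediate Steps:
j(G) = 1/(2*G)
z(b, X) = X + b
(z(5, 4) + j(-7))*45 = ((4 + 5) + (1/2)/(-7))*45 = (9 + (1/2)*(-1/7))*45 = (9 - 1/14)*45 = (125/14)*45 = 5625/14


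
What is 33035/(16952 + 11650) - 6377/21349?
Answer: 522869261/610624098 ≈ 0.85629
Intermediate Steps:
33035/(16952 + 11650) - 6377/21349 = 33035/28602 - 6377*1/21349 = 33035*(1/28602) - 6377/21349 = 33035/28602 - 6377/21349 = 522869261/610624098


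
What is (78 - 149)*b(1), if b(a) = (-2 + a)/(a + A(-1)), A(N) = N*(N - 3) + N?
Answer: 71/4 ≈ 17.750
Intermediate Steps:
A(N) = N + N*(-3 + N) (A(N) = N*(-3 + N) + N = N + N*(-3 + N))
b(a) = (-2 + a)/(3 + a) (b(a) = (-2 + a)/(a - (-2 - 1)) = (-2 + a)/(a - 1*(-3)) = (-2 + a)/(a + 3) = (-2 + a)/(3 + a))
(78 - 149)*b(1) = (78 - 149)*((-2 + 1)/(3 + 1)) = -71*(-1)/4 = -71*(-1/4) = 71/4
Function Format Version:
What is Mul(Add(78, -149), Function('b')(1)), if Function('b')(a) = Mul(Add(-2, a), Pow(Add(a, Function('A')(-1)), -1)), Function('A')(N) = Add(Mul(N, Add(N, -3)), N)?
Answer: Rational(71, 4) ≈ 17.750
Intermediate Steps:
Function('A')(N) = Add(N, Mul(N, Add(-3, N))) (Function('A')(N) = Add(Mul(N, Add(-3, N)), N) = Add(N, Mul(N, Add(-3, N))))
Function('b')(a) = Mul(Pow(Add(3, a), -1), Add(-2, a)) (Function('b')(a) = Mul(Add(-2, a), Pow(Add(a, Mul(-1, Add(-2, -1))), -1)) = Mul(Add(-2, a), Pow(Add(a, Mul(-1, -3)), -1)) = Mul(Add(-2, a), Pow(Add(a, 3), -1)) = Mul(Add(-2, a), Pow(Add(3, a), -1)) = Mul(Pow(Add(3, a), -1), Add(-2, a)))
Mul(Add(78, -149), Function('b')(1)) = Mul(Add(78, -149), Mul(Pow(Add(3, 1), -1), Add(-2, 1))) = Mul(-71, Mul(Pow(4, -1), -1)) = Mul(-71, Mul(Rational(1, 4), -1)) = Mul(-71, Rational(-1, 4)) = Rational(71, 4)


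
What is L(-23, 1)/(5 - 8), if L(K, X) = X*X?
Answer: -⅓ ≈ -0.33333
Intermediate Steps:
L(K, X) = X²
L(-23, 1)/(5 - 8) = 1²/(5 - 8) = 1/(-3) = -⅓*1 = -⅓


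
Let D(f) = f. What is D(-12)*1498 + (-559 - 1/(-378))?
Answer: -7006229/378 ≈ -18535.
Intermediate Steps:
D(-12)*1498 + (-559 - 1/(-378)) = -12*1498 + (-559 - 1/(-378)) = -17976 + (-559 - 1*(-1/378)) = -17976 + (-559 + 1/378) = -17976 - 211301/378 = -7006229/378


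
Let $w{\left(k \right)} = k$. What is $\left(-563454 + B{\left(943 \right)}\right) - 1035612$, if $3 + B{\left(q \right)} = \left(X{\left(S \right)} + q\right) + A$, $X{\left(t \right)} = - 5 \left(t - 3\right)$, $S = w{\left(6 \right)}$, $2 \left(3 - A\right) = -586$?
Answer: $-1597845$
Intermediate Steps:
$A = 296$ ($A = 3 - -293 = 3 + 293 = 296$)
$S = 6$
$X{\left(t \right)} = 15 - 5 t$ ($X{\left(t \right)} = - 5 \left(-3 + t\right) = 15 - 5 t$)
$B{\left(q \right)} = 278 + q$ ($B{\left(q \right)} = -3 + \left(\left(\left(15 - 30\right) + q\right) + 296\right) = -3 + \left(\left(-15 + q\right) + 296\right) = -3 + \left(281 + q\right) = 278 + q$)
$\left(-563454 + B{\left(943 \right)}\right) - 1035612 = \left(-563454 + \left(278 + 943\right)\right) - 1035612 = \left(-563454 + 1221\right) - 1035612 = -562233 - 1035612 = -1597845$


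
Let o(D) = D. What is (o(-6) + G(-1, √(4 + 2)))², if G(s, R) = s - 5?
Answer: 144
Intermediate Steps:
G(s, R) = -5 + s
(o(-6) + G(-1, √(4 + 2)))² = (-6 + (-5 - 1))² = (-6 - 6)² = (-12)² = 144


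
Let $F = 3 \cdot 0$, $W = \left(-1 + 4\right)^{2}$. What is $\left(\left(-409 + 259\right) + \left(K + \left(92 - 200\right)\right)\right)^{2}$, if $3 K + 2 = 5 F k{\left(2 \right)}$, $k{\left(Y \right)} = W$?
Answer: $\frac{602176}{9} \approx 66909.0$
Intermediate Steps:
$W = 9$ ($W = 3^{2} = 9$)
$k{\left(Y \right)} = 9$
$F = 0$
$K = - \frac{2}{3}$ ($K = - \frac{2}{3} + \frac{5 \cdot 0 \cdot 9}{3} = - \frac{2}{3} + \frac{0 \cdot 9}{3} = - \frac{2}{3} + \frac{1}{3} \cdot 0 = - \frac{2}{3} + 0 = - \frac{2}{3} \approx -0.66667$)
$\left(\left(-409 + 259\right) + \left(K + \left(92 - 200\right)\right)\right)^{2} = \left(\left(-409 + 259\right) + \left(- \frac{2}{3} + \left(92 - 200\right)\right)\right)^{2} = \left(-150 - \frac{326}{3}\right)^{2} = \left(- \frac{776}{3}\right)^{2} = \frac{602176}{9}$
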